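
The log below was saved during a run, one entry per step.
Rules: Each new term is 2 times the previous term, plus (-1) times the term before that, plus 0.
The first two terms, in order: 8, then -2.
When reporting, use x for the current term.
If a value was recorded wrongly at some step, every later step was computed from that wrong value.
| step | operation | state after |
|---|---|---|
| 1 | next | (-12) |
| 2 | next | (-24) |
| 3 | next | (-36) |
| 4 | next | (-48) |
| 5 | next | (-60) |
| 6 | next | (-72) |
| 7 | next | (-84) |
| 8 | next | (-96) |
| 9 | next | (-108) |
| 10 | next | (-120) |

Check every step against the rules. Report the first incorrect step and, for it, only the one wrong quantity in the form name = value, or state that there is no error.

1. x = 2*(-2) + (-1)*(8) + (0) = -12 (matches)
2. x = 2*(-12) + (-1)*(-2) + (0) = -22 (not what was recorded)
First incorrect step: 2; the correct value is x = -22.

step 2, x = -22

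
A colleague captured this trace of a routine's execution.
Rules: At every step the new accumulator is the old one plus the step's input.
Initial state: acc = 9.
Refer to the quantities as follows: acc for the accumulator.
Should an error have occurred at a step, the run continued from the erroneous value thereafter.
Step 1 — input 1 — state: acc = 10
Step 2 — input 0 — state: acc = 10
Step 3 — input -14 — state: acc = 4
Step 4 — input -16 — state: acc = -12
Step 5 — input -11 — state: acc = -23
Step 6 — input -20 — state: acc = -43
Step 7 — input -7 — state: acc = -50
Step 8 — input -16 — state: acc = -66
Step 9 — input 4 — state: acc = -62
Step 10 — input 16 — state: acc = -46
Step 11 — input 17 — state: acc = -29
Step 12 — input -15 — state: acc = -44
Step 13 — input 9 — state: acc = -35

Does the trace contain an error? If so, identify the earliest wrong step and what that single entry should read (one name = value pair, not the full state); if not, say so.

step 3, acc = -4

Recomputing the run from the initial state:
step 1: acc = 10
step 2: acc = 10
step 3: acc = -4
step 4: acc = -20
step 5: acc = -31
step 6: acc = -51
step 7: acc = -58
step 8: acc = -74
step 9: acc = -70
step 10: acc = -54
step 11: acc = -37
step 12: acc = -52
step 13: acc = -43
The first disagreement with the trace is at step 3, where the value should be acc = -4.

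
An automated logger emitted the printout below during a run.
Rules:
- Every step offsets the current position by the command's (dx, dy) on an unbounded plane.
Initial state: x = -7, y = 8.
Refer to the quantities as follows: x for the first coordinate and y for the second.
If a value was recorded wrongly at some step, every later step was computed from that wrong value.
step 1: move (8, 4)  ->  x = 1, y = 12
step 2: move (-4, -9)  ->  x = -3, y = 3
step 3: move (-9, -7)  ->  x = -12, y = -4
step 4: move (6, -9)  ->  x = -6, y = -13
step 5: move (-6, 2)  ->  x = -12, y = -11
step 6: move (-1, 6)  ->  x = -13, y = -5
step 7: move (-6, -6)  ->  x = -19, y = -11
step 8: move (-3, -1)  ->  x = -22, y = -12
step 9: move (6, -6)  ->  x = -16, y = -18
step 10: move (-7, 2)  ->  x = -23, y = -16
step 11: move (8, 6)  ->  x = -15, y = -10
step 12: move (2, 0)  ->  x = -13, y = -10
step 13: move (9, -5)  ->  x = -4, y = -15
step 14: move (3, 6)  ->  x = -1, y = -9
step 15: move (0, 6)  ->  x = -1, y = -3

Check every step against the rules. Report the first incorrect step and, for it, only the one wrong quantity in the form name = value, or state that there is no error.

no error

Recomputing the run from the initial state:
step 1: x = 1, y = 12
step 2: x = -3, y = 3
step 3: x = -12, y = -4
step 4: x = -6, y = -13
step 5: x = -12, y = -11
step 6: x = -13, y = -5
step 7: x = -19, y = -11
step 8: x = -22, y = -12
step 9: x = -16, y = -18
step 10: x = -23, y = -16
step 11: x = -15, y = -10
step 12: x = -13, y = -10
step 13: x = -4, y = -15
step 14: x = -1, y = -9
step 15: x = -1, y = -3
This matches the printout at every step.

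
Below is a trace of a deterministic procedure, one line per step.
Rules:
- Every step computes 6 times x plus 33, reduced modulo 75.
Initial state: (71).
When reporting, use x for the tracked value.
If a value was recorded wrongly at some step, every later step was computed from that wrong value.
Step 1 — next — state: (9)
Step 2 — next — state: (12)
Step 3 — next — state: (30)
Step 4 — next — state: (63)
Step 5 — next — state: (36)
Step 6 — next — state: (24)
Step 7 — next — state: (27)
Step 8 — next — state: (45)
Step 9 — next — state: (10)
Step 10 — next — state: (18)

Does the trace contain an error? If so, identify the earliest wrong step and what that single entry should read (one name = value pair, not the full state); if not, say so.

1. x = (6*71 + 33) mod 75 = 9 (exactly as logged)
2. x = (6*9 + 33) mod 75 = 12 (same as recorded)
3. x = (6*12 + 33) mod 75 = 30 (matches)
4. x = (6*30 + 33) mod 75 = 63 (exactly as logged)
5. x = (6*63 + 33) mod 75 = 36 (verified)
6. x = (6*36 + 33) mod 75 = 24 (confirmed correct)
7. x = (6*24 + 33) mod 75 = 27 (consistent with the trace)
8. x = (6*27 + 33) mod 75 = 45 (checks out)
9. x = (6*45 + 33) mod 75 = 3 (not what was recorded)
First incorrect step: 9; the correct value is x = 3.

step 9, x = 3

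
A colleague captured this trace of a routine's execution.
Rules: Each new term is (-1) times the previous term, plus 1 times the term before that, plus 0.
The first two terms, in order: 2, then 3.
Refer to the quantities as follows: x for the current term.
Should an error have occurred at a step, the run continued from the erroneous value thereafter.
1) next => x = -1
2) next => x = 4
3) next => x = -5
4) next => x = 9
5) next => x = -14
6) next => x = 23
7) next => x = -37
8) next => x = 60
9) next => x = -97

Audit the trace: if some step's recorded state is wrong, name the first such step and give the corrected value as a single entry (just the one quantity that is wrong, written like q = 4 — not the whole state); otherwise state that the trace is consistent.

no error

Recomputing the run from the initial state:
step 1: x = -1
step 2: x = 4
step 3: x = -5
step 4: x = 9
step 5: x = -14
step 6: x = 23
step 7: x = -37
step 8: x = 60
step 9: x = -97
This matches the trace at every step.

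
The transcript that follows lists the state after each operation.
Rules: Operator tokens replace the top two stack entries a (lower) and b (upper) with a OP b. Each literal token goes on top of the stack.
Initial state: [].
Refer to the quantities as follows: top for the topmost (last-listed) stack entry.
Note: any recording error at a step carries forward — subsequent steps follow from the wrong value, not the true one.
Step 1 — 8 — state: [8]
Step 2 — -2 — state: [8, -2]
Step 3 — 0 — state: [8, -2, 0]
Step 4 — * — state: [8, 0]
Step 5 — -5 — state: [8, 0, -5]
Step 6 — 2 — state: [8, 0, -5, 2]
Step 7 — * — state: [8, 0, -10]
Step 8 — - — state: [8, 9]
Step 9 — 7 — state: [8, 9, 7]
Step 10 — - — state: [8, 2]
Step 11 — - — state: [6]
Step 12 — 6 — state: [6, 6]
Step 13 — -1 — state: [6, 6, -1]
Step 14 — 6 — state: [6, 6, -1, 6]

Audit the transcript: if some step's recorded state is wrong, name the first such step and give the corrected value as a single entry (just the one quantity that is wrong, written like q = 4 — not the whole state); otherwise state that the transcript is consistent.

Recomputing the run from the initial state:
step 1: [8]
step 2: [8, -2]
step 3: [8, -2, 0]
step 4: [8, 0]
step 5: [8, 0, -5]
step 6: [8, 0, -5, 2]
step 7: [8, 0, -10]
step 8: [8, 10]
step 9: [8, 10, 7]
step 10: [8, 3]
step 11: [5]
step 12: [5, 6]
step 13: [5, 6, -1]
step 14: [5, 6, -1, 6]
The first disagreement with the transcript is at step 8, where the value should be top = 10.

step 8, top = 10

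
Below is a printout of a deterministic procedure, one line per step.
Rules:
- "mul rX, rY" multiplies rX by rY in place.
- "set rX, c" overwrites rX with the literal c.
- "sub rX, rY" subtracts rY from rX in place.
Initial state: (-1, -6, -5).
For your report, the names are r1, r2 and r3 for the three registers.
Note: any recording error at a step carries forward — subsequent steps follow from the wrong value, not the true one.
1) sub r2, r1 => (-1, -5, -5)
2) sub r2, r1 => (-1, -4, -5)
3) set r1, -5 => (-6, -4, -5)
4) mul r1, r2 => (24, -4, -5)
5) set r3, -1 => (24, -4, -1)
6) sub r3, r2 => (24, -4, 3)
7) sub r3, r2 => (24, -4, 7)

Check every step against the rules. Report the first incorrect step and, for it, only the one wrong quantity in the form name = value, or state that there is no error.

step 3, r1 = -5

Step 1: r2 = -6 - -1 = -5 — same as recorded.
Step 2: r2 = -5 - -1 = -4 — consistent with the printout.
Step 3: r1 = -5 — the recorded entry deviates here.
So the first discrepancy is step 3, where the right value is r1 = -5.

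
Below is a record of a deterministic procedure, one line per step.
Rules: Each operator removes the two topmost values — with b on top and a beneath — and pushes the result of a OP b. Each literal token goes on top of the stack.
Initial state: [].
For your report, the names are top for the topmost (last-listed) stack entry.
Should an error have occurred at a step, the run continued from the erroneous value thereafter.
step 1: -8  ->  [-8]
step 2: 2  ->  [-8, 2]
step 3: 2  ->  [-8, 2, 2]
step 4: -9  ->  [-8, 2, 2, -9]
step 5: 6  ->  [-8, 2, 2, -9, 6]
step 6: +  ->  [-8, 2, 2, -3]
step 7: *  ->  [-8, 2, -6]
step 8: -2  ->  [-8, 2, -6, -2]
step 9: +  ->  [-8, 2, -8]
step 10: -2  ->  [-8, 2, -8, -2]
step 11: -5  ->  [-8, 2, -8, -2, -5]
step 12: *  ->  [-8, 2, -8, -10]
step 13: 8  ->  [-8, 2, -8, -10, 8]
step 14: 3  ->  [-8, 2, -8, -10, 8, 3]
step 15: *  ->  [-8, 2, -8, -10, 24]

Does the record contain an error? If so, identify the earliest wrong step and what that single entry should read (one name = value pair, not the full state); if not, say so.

step 12, top = 10

Recomputing the run from the initial state:
step 1: [-8]
step 2: [-8, 2]
step 3: [-8, 2, 2]
step 4: [-8, 2, 2, -9]
step 5: [-8, 2, 2, -9, 6]
step 6: [-8, 2, 2, -3]
step 7: [-8, 2, -6]
step 8: [-8, 2, -6, -2]
step 9: [-8, 2, -8]
step 10: [-8, 2, -8, -2]
step 11: [-8, 2, -8, -2, -5]
step 12: [-8, 2, -8, 10]
step 13: [-8, 2, -8, 10, 8]
step 14: [-8, 2, -8, 10, 8, 3]
step 15: [-8, 2, -8, 10, 24]
The first disagreement with the record is at step 12, where the value should be top = 10.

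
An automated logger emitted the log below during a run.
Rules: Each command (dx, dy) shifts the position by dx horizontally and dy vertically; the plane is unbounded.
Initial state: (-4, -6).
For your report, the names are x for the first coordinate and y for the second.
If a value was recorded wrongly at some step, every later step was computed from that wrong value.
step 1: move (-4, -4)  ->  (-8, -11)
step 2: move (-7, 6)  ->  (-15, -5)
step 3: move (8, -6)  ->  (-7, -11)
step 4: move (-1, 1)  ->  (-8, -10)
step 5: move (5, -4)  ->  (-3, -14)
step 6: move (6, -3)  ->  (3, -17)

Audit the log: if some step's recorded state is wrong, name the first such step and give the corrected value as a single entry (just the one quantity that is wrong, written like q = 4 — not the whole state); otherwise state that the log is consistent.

step 1, y = -10

Recomputing the run from the initial state:
step 1: x = -8, y = -10
step 2: x = -15, y = -4
step 3: x = -7, y = -10
step 4: x = -8, y = -9
step 5: x = -3, y = -13
step 6: x = 3, y = -16
The first disagreement with the log is at step 1, where the value should be y = -10.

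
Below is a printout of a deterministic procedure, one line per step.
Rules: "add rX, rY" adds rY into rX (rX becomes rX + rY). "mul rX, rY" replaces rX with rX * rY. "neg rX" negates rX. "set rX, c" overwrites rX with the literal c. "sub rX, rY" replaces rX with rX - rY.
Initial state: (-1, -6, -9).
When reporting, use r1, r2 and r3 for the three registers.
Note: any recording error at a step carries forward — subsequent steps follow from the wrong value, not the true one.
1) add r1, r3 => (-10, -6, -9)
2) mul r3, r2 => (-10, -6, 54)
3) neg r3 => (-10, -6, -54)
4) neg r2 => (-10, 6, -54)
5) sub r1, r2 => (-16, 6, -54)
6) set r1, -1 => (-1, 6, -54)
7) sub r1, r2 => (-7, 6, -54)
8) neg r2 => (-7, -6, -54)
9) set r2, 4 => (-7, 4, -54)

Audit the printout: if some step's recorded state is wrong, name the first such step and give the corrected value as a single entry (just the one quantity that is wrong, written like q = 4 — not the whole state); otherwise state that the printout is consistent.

no error

Recomputing the run from the initial state:
step 1: r1 = -10, r2 = -6, r3 = -9
step 2: r1 = -10, r2 = -6, r3 = 54
step 3: r1 = -10, r2 = -6, r3 = -54
step 4: r1 = -10, r2 = 6, r3 = -54
step 5: r1 = -16, r2 = 6, r3 = -54
step 6: r1 = -1, r2 = 6, r3 = -54
step 7: r1 = -7, r2 = 6, r3 = -54
step 8: r1 = -7, r2 = -6, r3 = -54
step 9: r1 = -7, r2 = 4, r3 = -54
This matches the printout at every step.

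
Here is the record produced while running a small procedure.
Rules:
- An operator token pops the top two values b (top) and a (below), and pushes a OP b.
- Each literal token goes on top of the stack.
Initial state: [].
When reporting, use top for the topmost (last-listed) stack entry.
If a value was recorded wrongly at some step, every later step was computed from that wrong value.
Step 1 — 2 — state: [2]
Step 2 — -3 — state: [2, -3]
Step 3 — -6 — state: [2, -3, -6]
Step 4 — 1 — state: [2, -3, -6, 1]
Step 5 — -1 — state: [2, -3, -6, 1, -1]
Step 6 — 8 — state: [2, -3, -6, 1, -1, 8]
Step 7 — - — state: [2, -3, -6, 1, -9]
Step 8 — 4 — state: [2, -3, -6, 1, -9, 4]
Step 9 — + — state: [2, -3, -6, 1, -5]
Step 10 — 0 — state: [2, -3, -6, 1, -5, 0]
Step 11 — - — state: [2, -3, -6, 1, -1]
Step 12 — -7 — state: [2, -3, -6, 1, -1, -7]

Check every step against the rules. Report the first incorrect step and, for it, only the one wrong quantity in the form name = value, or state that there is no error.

step 11, top = -5

Step 1: push 2: top = 2 — same as recorded.
Step 2: push -3: top = -3 — checks out.
Step 3: push -6: top = -6 — consistent with the record.
Step 4: push 1: top = 1 — consistent with the record.
Step 5: push -1: top = -1 — consistent with the record.
Step 6: push 8: top = 8 — no discrepancy.
Step 7: -1 - 8 = -9 — exactly as logged.
Step 8: push 4: top = 4 — consistent with the record.
Step 9: -9 + 4 = -5 — in agreement.
Step 10: push 0: top = 0 — confirmed correct.
Step 11: -5 - 0 = -5 — a discrepancy with the record.
So the first discrepancy is step 11, where the right value is top = -5.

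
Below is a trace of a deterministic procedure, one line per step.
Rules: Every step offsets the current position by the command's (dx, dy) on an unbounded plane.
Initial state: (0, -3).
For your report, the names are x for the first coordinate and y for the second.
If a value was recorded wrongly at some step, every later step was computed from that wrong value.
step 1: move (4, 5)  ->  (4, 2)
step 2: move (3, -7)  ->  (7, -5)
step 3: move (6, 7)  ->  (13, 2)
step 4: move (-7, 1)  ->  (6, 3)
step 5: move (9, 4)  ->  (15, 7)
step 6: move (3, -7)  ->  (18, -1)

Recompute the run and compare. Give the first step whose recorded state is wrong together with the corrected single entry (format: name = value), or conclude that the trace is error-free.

step 6, y = 0

1. x = 0 + (4) = 4, y = -3 + (5) = 2 (matches)
2. x = 4 + (3) = 7, y = 2 + (-7) = -5 (no discrepancy)
3. x = 7 + (6) = 13, y = -5 + (7) = 2 (agrees with the trace)
4. x = 13 + (-7) = 6, y = 2 + (1) = 3 (verified)
5. x = 6 + (9) = 15, y = 3 + (4) = 7 (same as recorded)
6. x = 15 + (3) = 18, y = 7 + (-7) = 0 (not what was recorded)
Conclusion: step 6 carries the first error; the entry should be y = 0.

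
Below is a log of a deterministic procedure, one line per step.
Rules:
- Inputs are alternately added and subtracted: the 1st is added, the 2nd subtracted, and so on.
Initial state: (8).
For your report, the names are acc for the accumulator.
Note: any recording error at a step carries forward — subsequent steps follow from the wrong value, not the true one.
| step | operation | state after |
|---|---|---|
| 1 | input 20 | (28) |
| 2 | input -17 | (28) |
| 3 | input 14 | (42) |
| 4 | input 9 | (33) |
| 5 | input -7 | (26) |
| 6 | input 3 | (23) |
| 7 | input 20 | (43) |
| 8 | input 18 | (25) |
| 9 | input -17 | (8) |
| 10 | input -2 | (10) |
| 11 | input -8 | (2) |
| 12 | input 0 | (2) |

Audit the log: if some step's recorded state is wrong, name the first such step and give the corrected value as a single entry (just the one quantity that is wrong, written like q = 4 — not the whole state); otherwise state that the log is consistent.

step 2, acc = 45

Recomputing the run from the initial state:
step 1: acc = 28
step 2: acc = 45
step 3: acc = 59
step 4: acc = 50
step 5: acc = 43
step 6: acc = 40
step 7: acc = 60
step 8: acc = 42
step 9: acc = 25
step 10: acc = 27
step 11: acc = 19
step 12: acc = 19
The first disagreement with the log is at step 2, where the value should be acc = 45.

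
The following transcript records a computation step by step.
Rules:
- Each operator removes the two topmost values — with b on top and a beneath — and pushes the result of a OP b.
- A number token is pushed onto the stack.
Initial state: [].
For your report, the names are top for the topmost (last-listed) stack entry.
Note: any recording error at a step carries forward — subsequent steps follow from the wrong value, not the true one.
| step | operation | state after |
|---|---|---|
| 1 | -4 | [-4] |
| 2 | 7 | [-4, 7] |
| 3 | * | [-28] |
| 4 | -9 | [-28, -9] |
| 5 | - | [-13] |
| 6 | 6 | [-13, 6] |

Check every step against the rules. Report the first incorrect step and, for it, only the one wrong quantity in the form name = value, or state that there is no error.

1. push -4: top = -4 (in agreement)
2. push 7: top = 7 (in agreement)
3. -4 * 7 = -28 (confirmed correct)
4. push -9: top = -9 (no discrepancy)
5. -28 - -9 = -19 (first mismatch against the transcript)
Conclusion: step 5 carries the first error; the entry should be top = -19.

step 5, top = -19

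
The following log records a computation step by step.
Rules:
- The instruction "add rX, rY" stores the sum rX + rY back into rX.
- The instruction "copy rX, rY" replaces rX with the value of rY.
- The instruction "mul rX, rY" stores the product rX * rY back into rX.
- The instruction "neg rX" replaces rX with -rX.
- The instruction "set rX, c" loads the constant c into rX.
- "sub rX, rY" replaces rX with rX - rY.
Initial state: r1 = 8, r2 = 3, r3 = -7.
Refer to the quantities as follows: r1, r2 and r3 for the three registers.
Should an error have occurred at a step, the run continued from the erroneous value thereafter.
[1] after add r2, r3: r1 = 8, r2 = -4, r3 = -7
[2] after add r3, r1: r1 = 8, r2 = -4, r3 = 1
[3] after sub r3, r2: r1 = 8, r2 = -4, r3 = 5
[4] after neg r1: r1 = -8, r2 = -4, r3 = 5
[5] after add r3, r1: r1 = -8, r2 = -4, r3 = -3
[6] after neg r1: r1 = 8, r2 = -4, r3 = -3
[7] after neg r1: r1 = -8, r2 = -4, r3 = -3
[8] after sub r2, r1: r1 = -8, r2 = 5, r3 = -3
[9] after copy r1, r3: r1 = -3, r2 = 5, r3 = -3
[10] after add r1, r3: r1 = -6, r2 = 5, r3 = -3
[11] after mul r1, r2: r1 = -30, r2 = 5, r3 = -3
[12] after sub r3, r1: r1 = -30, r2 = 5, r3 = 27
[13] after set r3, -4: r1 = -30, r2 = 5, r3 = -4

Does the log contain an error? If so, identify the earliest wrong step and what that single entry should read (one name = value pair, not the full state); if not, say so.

step 8, r2 = 4

1. r2 = 3 + -7 = -4 (matches)
2. r3 = -7 + 8 = 1 (matches)
3. r3 = 1 - -4 = 5 (in agreement)
4. r1 = -(8) = -8 (exactly as logged)
5. r3 = 5 + -8 = -3 (same as recorded)
6. r1 = -(-8) = 8 (consistent with the log)
7. r1 = -(8) = -8 (verified)
8. r2 = -4 - -8 = 4 (the log has a different value)
That makes step 8 the first incorrect line — r2 = 4 is what it should show.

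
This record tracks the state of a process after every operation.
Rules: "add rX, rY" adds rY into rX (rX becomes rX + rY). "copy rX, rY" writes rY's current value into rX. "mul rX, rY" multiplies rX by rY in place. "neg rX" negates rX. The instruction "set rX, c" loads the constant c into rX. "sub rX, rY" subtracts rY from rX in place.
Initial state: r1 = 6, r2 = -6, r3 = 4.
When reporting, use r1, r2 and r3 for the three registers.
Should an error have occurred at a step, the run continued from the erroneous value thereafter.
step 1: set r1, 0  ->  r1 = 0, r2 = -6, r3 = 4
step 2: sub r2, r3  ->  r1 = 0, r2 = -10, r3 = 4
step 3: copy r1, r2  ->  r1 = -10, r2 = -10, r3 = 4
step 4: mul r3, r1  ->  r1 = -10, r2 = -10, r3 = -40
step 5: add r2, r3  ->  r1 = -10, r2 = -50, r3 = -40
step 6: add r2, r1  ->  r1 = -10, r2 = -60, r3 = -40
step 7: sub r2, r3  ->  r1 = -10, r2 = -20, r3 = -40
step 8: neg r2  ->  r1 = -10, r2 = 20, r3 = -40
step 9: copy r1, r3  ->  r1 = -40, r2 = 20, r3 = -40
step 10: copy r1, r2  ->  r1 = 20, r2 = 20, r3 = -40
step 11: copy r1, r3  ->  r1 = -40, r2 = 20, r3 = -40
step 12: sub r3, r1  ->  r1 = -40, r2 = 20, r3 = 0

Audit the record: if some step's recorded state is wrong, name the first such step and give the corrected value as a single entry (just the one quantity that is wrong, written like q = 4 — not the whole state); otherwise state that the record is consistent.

step 1: r1 = 0 -> matches
step 2: r2 = -6 - 4 = -10 -> agrees with the record
step 3: r1 = -10 -> checks out
step 4: r3 = 4 * -10 = -40 -> same as recorded
step 5: r2 = -10 + -40 = -50 -> in agreement
step 6: r2 = -50 + -10 = -60 -> agrees with the record
step 7: r2 = -60 - -40 = -20 -> checks out
step 8: r2 = -(-20) = 20 -> confirmed correct
step 9: r1 = -40 -> confirmed correct
step 10: r1 = 20 -> verified
step 11: r1 = -40 -> verified
step 12: r3 = -40 - -40 = 0 -> confirmed correct
Nothing is out of place; the run is error-free.

no error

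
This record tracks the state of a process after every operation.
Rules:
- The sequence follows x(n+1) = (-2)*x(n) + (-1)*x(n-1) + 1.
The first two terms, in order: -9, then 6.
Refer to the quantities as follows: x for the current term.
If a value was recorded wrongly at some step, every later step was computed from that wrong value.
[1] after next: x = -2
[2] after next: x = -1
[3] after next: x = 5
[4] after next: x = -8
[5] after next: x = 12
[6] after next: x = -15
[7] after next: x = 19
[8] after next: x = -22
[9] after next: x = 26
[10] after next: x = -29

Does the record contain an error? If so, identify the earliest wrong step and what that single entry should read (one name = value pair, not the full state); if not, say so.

no error

Recomputing the run from the initial state:
step 1: x = -2
step 2: x = -1
step 3: x = 5
step 4: x = -8
step 5: x = 12
step 6: x = -15
step 7: x = 19
step 8: x = -22
step 9: x = 26
step 10: x = -29
This matches the record at every step.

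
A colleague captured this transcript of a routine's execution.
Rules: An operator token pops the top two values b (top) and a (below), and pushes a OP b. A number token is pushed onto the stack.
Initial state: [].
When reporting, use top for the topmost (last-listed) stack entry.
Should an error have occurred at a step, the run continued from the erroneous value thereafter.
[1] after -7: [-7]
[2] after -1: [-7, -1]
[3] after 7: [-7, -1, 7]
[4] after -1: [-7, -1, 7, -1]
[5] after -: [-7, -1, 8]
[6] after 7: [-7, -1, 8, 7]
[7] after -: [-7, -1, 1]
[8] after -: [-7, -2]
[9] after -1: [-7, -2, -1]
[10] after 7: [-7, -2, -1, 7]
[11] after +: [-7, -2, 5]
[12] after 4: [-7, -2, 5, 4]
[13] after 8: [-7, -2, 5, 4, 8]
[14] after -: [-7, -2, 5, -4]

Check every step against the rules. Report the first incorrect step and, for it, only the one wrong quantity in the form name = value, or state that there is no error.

Step 1: push -7: top = -7 — consistent with the transcript.
Step 2: push -1: top = -1 — verified.
Step 3: push 7: top = 7 — agrees with the transcript.
Step 4: push -1: top = -1 — same as recorded.
Step 5: 7 - -1 = 8 — matches.
Step 6: push 7: top = 7 — exactly as logged.
Step 7: 8 - 7 = 1 — consistent with the transcript.
Step 8: -1 - 1 = -2 — same as recorded.
Step 9: push -1: top = -1 — agrees with the transcript.
Step 10: push 7: top = 7 — agrees with the transcript.
Step 11: -1 + 7 = 6 — a discrepancy with the transcript.
Conclusion: step 11 carries the first error; the entry should be top = 6.

step 11, top = 6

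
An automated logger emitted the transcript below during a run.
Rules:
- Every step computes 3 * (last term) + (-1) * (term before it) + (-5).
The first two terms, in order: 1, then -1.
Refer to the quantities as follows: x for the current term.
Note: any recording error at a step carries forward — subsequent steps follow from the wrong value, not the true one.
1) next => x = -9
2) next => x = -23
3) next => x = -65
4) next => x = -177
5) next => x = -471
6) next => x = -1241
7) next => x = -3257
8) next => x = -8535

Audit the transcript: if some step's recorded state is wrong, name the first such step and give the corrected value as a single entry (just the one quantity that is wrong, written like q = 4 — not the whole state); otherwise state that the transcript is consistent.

Recomputing the run from the initial state:
step 1: x = -9
step 2: x = -31
step 3: x = -89
step 4: x = -241
step 5: x = -639
step 6: x = -1681
step 7: x = -4409
step 8: x = -11551
The first disagreement with the transcript is at step 2, where the value should be x = -31.

step 2, x = -31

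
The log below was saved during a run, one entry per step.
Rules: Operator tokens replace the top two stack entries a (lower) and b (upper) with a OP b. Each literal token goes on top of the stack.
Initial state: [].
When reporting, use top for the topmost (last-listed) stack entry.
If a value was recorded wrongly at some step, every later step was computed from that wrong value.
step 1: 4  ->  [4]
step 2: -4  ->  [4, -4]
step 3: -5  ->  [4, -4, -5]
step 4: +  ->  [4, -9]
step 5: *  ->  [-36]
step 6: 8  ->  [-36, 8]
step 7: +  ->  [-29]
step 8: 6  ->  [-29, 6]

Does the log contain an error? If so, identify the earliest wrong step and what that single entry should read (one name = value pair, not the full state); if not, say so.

Recomputing the run from the initial state:
step 1: [4]
step 2: [4, -4]
step 3: [4, -4, -5]
step 4: [4, -9]
step 5: [-36]
step 6: [-36, 8]
step 7: [-28]
step 8: [-28, 6]
The first disagreement with the log is at step 7, where the value should be top = -28.

step 7, top = -28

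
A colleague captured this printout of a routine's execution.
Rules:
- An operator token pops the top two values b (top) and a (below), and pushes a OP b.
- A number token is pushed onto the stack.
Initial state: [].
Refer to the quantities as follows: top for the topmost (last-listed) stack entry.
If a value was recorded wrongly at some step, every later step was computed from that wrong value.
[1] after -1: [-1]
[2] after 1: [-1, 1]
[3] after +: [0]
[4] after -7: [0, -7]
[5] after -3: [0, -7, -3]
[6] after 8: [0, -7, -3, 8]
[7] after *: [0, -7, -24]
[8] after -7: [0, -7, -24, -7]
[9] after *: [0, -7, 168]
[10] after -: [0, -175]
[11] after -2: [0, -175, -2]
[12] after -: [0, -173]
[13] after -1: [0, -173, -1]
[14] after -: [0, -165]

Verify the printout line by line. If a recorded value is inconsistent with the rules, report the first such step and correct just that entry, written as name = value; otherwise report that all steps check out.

Recomputing the run from the initial state:
step 1: [-1]
step 2: [-1, 1]
step 3: [0]
step 4: [0, -7]
step 5: [0, -7, -3]
step 6: [0, -7, -3, 8]
step 7: [0, -7, -24]
step 8: [0, -7, -24, -7]
step 9: [0, -7, 168]
step 10: [0, -175]
step 11: [0, -175, -2]
step 12: [0, -173]
step 13: [0, -173, -1]
step 14: [0, -172]
The first disagreement with the printout is at step 14, where the value should be top = -172.

step 14, top = -172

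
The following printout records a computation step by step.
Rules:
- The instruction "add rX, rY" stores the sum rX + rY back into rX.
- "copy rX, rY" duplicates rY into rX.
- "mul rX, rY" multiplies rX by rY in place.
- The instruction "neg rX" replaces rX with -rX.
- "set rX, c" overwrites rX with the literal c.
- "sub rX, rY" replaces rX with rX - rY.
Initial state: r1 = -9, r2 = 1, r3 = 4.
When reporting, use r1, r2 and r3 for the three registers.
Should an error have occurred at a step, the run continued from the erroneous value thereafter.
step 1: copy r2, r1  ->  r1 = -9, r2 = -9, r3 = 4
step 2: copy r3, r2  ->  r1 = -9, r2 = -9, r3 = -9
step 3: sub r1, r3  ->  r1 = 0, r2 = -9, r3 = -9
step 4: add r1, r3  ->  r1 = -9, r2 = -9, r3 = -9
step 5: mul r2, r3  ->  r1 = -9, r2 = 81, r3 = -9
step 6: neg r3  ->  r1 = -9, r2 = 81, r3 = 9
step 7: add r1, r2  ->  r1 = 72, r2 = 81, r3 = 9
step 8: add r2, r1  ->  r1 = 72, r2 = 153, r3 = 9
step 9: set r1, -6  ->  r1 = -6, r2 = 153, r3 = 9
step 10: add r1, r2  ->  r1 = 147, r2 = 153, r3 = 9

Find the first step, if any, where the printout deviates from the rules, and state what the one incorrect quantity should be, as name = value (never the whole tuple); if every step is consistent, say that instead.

no error

Step 1: r2 = -9 — checks out.
Step 2: r3 = -9 — no discrepancy.
Step 3: r1 = -9 - -9 = 0 — checks out.
Step 4: r1 = 0 + -9 = -9 — verified.
Step 5: r2 = -9 * -9 = 81 — checks out.
Step 6: r3 = -(-9) = 9 — verified.
Step 7: r1 = -9 + 81 = 72 — checks out.
Step 8: r2 = 81 + 72 = 153 — verified.
Step 9: r1 = -6 — checks out.
Step 10: r1 = -6 + 153 = 147 — in agreement.
The recomputation confirms every line.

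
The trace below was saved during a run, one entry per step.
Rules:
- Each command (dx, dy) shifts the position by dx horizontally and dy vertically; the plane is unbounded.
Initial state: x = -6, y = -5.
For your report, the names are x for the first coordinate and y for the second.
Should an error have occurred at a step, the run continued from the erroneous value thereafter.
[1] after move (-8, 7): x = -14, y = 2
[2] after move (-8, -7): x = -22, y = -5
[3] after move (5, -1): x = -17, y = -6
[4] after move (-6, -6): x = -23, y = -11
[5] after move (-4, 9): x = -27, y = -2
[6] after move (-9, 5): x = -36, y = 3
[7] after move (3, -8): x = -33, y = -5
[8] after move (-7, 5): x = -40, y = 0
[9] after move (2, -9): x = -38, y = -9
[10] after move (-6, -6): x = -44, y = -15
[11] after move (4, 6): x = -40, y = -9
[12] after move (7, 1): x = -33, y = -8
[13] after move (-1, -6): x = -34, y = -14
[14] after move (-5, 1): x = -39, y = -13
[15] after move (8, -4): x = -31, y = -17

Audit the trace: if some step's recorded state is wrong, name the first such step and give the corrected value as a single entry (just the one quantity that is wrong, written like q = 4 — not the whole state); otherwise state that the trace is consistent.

Recomputing the run from the initial state:
step 1: x = -14, y = 2
step 2: x = -22, y = -5
step 3: x = -17, y = -6
step 4: x = -23, y = -12
step 5: x = -27, y = -3
step 6: x = -36, y = 2
step 7: x = -33, y = -6
step 8: x = -40, y = -1
step 9: x = -38, y = -10
step 10: x = -44, y = -16
step 11: x = -40, y = -10
step 12: x = -33, y = -9
step 13: x = -34, y = -15
step 14: x = -39, y = -14
step 15: x = -31, y = -18
The first disagreement with the trace is at step 4, where the value should be y = -12.

step 4, y = -12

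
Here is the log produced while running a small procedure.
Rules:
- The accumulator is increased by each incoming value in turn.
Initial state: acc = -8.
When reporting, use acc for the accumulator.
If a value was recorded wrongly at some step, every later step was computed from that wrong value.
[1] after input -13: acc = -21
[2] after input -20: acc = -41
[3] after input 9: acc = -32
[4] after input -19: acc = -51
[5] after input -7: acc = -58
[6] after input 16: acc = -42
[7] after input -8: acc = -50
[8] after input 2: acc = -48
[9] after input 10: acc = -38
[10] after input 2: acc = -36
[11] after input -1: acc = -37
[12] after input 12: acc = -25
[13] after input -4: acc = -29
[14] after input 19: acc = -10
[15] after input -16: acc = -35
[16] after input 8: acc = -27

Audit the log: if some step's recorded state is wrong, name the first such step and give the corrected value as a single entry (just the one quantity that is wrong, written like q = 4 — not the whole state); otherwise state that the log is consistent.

step 15, acc = -26

1. acc = -8 + -13 = -21 (checks out)
2. acc = -21 + -20 = -41 (in agreement)
3. acc = -41 + 9 = -32 (exactly as logged)
4. acc = -32 + -19 = -51 (same as recorded)
5. acc = -51 + -7 = -58 (verified)
6. acc = -58 + 16 = -42 (exactly as logged)
7. acc = -42 + -8 = -50 (agrees with the log)
8. acc = -50 + 2 = -48 (confirmed correct)
9. acc = -48 + 10 = -38 (no discrepancy)
10. acc = -38 + 2 = -36 (matches)
11. acc = -36 + -1 = -37 (agrees with the log)
12. acc = -37 + 12 = -25 (exactly as logged)
13. acc = -25 + -4 = -29 (matches)
14. acc = -29 + 19 = -10 (matches)
15. acc = -10 + -16 = -26 (a discrepancy with the log)
First incorrect step: 15; the correct value is acc = -26.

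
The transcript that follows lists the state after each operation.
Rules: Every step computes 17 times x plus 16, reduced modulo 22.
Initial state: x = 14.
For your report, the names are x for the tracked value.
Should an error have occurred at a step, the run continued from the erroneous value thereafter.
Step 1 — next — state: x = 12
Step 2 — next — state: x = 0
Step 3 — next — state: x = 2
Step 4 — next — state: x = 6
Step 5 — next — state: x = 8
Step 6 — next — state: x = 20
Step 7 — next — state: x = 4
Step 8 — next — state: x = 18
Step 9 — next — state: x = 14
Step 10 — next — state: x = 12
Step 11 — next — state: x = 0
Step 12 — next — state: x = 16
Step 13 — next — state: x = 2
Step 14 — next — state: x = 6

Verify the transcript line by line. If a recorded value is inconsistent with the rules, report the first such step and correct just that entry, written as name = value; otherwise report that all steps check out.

step 1: x = (17*14 + 16) mod 22 = 12 -> in agreement
step 2: x = (17*12 + 16) mod 22 = 0 -> checks out
step 3: x = (17*0 + 16) mod 22 = 16 -> the recorded entry deviates here
So the first discrepancy is step 3, where the right value is x = 16.

step 3, x = 16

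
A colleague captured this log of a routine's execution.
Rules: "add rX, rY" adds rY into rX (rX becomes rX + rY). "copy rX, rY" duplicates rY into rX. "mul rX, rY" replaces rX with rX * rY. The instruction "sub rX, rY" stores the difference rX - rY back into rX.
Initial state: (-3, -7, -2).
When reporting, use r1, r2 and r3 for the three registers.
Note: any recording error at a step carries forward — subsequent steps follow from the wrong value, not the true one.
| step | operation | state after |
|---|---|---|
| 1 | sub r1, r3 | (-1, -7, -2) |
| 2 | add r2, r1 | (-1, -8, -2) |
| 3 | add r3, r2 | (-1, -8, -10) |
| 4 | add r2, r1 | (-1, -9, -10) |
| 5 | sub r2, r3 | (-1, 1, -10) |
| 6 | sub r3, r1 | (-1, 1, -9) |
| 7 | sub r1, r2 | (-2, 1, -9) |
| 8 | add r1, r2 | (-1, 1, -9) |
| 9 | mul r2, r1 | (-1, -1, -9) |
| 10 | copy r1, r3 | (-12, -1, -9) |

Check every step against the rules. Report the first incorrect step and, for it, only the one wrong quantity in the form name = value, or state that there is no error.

Step 1: r1 = -3 - -2 = -1 — verified.
Step 2: r2 = -7 + -1 = -8 — same as recorded.
Step 3: r3 = -2 + -8 = -10 — confirmed correct.
Step 4: r2 = -8 + -1 = -9 — exactly as logged.
Step 5: r2 = -9 - -10 = 1 — no discrepancy.
Step 6: r3 = -10 - -1 = -9 — confirmed correct.
Step 7: r1 = -1 - 1 = -2 — confirmed correct.
Step 8: r1 = -2 + 1 = -1 — matches.
Step 9: r2 = 1 * -1 = -1 — agrees with the log.
Step 10: r1 = -9 — the recorded entry deviates here.
First incorrect step: 10; the correct value is r1 = -9.

step 10, r1 = -9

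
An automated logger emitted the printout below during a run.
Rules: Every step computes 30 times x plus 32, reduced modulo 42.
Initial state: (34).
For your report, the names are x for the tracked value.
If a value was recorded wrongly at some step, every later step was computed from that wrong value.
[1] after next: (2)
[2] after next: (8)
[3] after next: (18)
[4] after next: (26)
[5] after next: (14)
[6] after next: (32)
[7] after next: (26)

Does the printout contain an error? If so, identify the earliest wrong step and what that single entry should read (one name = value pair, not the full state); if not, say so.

step 1: x = (30*34 + 32) mod 42 = 2 -> no discrepancy
step 2: x = (30*2 + 32) mod 42 = 8 -> agrees with the printout
step 3: x = (30*8 + 32) mod 42 = 20 -> a discrepancy with the printout
That makes step 3 the first incorrect line — x = 20 is what it should show.

step 3, x = 20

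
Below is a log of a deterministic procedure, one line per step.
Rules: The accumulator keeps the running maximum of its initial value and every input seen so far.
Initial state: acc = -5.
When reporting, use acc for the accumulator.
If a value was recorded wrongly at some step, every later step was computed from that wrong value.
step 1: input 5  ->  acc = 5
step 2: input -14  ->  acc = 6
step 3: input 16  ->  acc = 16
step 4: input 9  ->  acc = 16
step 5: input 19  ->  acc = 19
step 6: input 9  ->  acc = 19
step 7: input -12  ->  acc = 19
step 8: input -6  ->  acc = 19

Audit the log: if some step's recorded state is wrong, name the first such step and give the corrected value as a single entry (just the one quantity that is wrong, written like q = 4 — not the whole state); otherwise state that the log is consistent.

Recomputing the run from the initial state:
step 1: acc = 5
step 2: acc = 5
step 3: acc = 16
step 4: acc = 16
step 5: acc = 19
step 6: acc = 19
step 7: acc = 19
step 8: acc = 19
The first disagreement with the log is at step 2, where the value should be acc = 5.

step 2, acc = 5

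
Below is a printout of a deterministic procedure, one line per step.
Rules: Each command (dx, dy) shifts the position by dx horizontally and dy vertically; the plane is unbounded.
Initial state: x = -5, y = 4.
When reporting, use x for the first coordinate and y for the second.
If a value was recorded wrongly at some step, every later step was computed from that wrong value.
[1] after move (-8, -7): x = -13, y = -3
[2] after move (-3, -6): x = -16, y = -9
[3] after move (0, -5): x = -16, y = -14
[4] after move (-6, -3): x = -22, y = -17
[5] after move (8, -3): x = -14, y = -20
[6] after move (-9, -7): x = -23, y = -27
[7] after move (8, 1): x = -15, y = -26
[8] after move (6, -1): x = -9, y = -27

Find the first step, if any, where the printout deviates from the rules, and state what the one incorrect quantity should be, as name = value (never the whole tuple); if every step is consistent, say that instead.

no error

Recomputing the run from the initial state:
step 1: x = -13, y = -3
step 2: x = -16, y = -9
step 3: x = -16, y = -14
step 4: x = -22, y = -17
step 5: x = -14, y = -20
step 6: x = -23, y = -27
step 7: x = -15, y = -26
step 8: x = -9, y = -27
This matches the printout at every step.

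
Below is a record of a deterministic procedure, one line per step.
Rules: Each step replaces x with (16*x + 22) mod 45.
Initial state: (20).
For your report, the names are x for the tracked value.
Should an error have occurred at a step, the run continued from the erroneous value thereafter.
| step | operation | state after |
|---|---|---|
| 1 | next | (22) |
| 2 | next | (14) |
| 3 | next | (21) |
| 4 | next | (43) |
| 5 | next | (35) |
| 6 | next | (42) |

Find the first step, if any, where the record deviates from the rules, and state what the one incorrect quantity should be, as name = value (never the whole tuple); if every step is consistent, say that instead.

step 1, x = 27

Recomputing the run from the initial state:
step 1: x = 27
step 2: x = 4
step 3: x = 41
step 4: x = 3
step 5: x = 25
step 6: x = 17
The first disagreement with the record is at step 1, where the value should be x = 27.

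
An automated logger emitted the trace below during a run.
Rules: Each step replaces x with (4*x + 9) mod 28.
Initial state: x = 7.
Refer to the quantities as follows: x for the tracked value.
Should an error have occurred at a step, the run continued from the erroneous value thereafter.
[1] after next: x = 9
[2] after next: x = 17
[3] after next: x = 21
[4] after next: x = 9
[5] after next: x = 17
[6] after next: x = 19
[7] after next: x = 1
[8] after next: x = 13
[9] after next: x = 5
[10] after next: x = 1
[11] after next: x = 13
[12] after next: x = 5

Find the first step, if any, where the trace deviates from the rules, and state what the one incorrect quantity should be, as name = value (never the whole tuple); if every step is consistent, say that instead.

step 6, x = 21

Recomputing the run from the initial state:
step 1: x = 9
step 2: x = 17
step 3: x = 21
step 4: x = 9
step 5: x = 17
step 6: x = 21
step 7: x = 9
step 8: x = 17
step 9: x = 21
step 10: x = 9
step 11: x = 17
step 12: x = 21
The first disagreement with the trace is at step 6, where the value should be x = 21.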